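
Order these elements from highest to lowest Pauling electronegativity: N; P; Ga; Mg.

N > P > Ga > Mg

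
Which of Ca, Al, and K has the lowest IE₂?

Ca

IE_2 is the cost of taking one more electron from the +1 cation: Ca⁺ still has 1 valence electron; Al⁺ still has 2 valence electrons; K⁺ is the bare [Ar] core.
Core electrons are held far more tightly than valence electrons, so K tops the IE_2 order.
Valence configurations: Ca⁺ [Ar]4s¹, Al⁺ [Ne]3s².
Tabulated IE_2 (kJ/mol): Ca 1145, Al 1817, K 3052.
So the second ionization energies run Ca < Al < K.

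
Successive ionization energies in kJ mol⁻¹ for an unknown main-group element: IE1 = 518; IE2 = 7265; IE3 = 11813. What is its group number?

Group 1

Look for the largest jump between consecutive ionization energies: IE2/IE1 ≈ 14.0, far larger than any earlier ratio.
That jump marks the point where a core electron is being removed. So the atom has 1 valence electron.
A main-group element with 1 valence electron is in group 1.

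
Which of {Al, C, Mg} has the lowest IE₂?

After 1 electron has been removed, what remains? Al⁺ still has 2 valence electrons; C⁺ still has 3 valence electrons; Mg⁺ still has 1 valence electron.
All are still removing valence electrons, so compare the +1 ions as you would atoms: IE_2 generally rises across a period (higher Z_eff) and falls down a group (larger shell), subject to the usual subshell exceptions.
Valence configurations: Al⁺ [Ne]3s², C⁺ [He]2s²2p¹, Mg⁺ [Ne]3s¹.
Tabulated IE_2 (kJ/mol): Al 1817, C 2353, Mg 1451.
Putting it together, IE_2: Mg < Al < C.

Mg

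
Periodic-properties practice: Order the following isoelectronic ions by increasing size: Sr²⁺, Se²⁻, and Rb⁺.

Sr²⁺ < Rb⁺ < Se²⁻

All of these have 36 electrons, so size is governed by nuclear charge alone: the more protons, the stronger the pull on the same electron cloud, and the smaller the ion.
Nuclear charges: Sr²⁺ (Z=38), Rb⁺ (Z=37), Se²⁻ (Z=34).
Smallest to largest: Sr²⁺ < Rb⁺ < Se²⁻.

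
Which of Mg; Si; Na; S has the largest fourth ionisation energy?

Mg

The fourth ionization energy removes an electron from the +3 ion. For each element: Mg³⁺ is already 1 electron into the core; Si³⁺ still has 1 valence electron; Na³⁺ is already 2 electrons into the core; S³⁺ still has 3 valence electrons.
Breaking into a closed-shell core is much more expensive than removing a leftover valence electron — Na and Mg have the largest IE_4 here.
Valence configurations: Si³⁺ [Ne]3s¹, S³⁺ [Ne]3s²3p¹.
The numbers (kJ/mol): Mg 10543, Si 4356, Na 9543, S 4556.
Overall IE_4 order: Si < S < Na < Mg.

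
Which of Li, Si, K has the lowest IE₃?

IE_3 is the cost of taking one more electron from the +2 cation: Li²⁺ is already 1 electron into the core; Si²⁺ still has 2 valence electrons; K²⁺ is already 1 electron into the core.
Core electrons are held far more tightly than valence electrons, so K and Li top the IE_3 order.
The numbers (kJ/mol): Li 11815, Si 3232, K 4420.
Overall IE_3 order: Si < K < Li.

Si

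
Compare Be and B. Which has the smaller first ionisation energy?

B

Be is in period 2, group 2; B is in period 2, group 13.
Removing the outermost electron gets harder across a period and easier down a group.
All lie in period 2; the across-period trend (first ionization energy increases left to right) applies, with the exception below.
Note the exception: Be has a higher first ionization energy than B, contrary to the simple trend — removing B's lone 2p electron is easier than breaking Be's filled 2s².
For reference (kJ/mol): Be 900, B 801.
So B has the smaller first ionisation energy (B < Be).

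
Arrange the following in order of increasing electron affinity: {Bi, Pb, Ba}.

Ba is in period 6, group 2; Pb is in period 6, group 14; Bi is in period 6, group 15.
Electron affinity generally becomes more exothermic across a period toward the halogens and less exothermic down a group.
All lie in period 6, so electron affinity increases left to right.
So from lowest to highest: Ba < Pb < Bi.

Ba < Pb < Bi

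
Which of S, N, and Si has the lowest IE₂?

The second ionization energy removes an electron from the +1 ion. For each element: S⁺ still has 5 valence electrons; N⁺ still has 4 valence electrons; Si⁺ still has 3 valence electrons.
All are still removing valence electrons, so compare the +1 ions as you would atoms: IE_2 generally rises across a period (higher Z_eff) and falls down a group (larger shell), subject to the usual subshell exceptions.
Valence configurations: S⁺ [Ne]3s²3p³, N⁺ [He]2s²2p², Si⁺ [Ne]3s²3p¹.
Approximate IE_2 values (kJ/mol): S 2252, N 2856, Si 1577.
Overall IE_2 order: Si < S < N.

Si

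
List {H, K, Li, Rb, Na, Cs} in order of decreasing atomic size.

Across a period the added protons contract the valence shell; down a group each new principal shell makes the atom larger.
All are in group 1, so atomic radius increases down the group.
So from largest to smallest: Cs > Rb > K > Na > Li > H.

Cs > Rb > K > Na > Li > H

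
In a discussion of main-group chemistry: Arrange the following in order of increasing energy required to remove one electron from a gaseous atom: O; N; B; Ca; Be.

Ca < B < Be < O < N

Be is in period 2, group 2; B is in period 2, group 13; N is in period 2, group 15; O is in period 2, group 16; Ca is in period 4, group 2.
IE₁ increases left→right with effective nuclear charge and decreases top→bottom as the valence shell moves farther out.
Here both period and group differ, so the two effects have to be weighed against each other.
B > Ca: relative to Ca, both the across-period and down-group shifts push B's first ionization energy up.
Be > B: this pair runs against the simple trend — see the exception note.
O > Be: O lies to the right of Be in period 2, so the across-period effect alone puts O higher.
N > O: this pair runs against the simple trend — see the exception note.
Note the exception: Be has a higher first ionization energy than B, contrary to the simple trend — removing B's lone 2p electron is easier than breaking Be's filled 2s².
Note the exception: N has a higher first ionization energy than O, contrary to the simple trend — pairing an electron in O's 2p⁴ costs repulsion energy, so O ionizes more easily than half-filled N (2p³).
For reference (kJ/mol): Be 900, B 801, N 1402, O 1314, Ca 590.
So from lowest to highest: Ca < B < Be < O < N.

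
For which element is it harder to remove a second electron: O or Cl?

O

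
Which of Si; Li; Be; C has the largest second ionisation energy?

Consider each +1 ion: Si⁺ still has 3 valence electrons; Li⁺ is the bare [He] core; Be⁺ still has 1 valence electron; C⁺ still has 3 valence electrons.
Breaking into a closed-shell core is much more expensive than removing a leftover valence electron — Li has the largest IE_2 here.
Valence configurations: Si⁺ [Ne]3s²3p¹, Be⁺ [He]2s¹, C⁺ [He]2s²2p¹.
Tabulated IE_2 (kJ/mol): Si 1577, Li 7298, Be 1757, C 2353.
Hence IE_2: Si < Be < C < Li.

Li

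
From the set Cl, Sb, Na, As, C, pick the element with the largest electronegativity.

Cl

C is in period 2, group 14; Na is in period 3, group 1; Cl is in period 3, group 17; As is in period 4, group 15; Sb is in period 5, group 15.
Smaller atoms with higher effective nuclear charge are more electronegative.
Here both period and group differ, so the two effects have to be weighed against each other.
Sb > Na: the two effects oppose for this pair; the across-period effect wins (2.05 vs 0.93).
As > Sb: As sits above Sb in group 15, so the down-group effect alone puts As higher.
C > As: the two effects oppose for this pair; the down-group effect wins (2.55 vs 2.18).
Cl > C: period and group pull opposite ways; the across-period shift dominates (3.16 vs 2.55).
Tabulated electronegativity (Pauling): C 2.55, Na 0.93, Cl 3.16, As 2.18, Sb 2.05.
The largest electronegativity among these belongs to Cl.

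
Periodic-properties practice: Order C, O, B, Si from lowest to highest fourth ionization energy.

Si, C, O, B

The fourth ionization energy removes an electron from the +3 ion. For each element: C³⁺ still has 1 valence electron; O³⁺ still has 3 valence electrons; B³⁺ is the bare [He] core; Si³⁺ still has 1 valence electron.
Breaking into a closed-shell core is much more expensive than removing a leftover valence electron — B has the largest IE_4 here.
Valence configurations: C³⁺ [He]2s¹, O³⁺ [He]2s²2p¹, Si³⁺ [Ne]3s¹.
Approximate IE_4 values (kJ/mol): C 6223, O 7469, B 25026, Si 4356.
Overall IE_4 order: Si < C < O < B.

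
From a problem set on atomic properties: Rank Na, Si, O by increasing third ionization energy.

After 2 electrons have been removed, what remains? Na²⁺ is already 1 electron into the core; Si²⁺ still has 2 valence electrons; O²⁺ still has 4 valence electrons.
Breaking into a closed-shell core is much more expensive than removing a leftover valence electron — Na has the largest IE_3 here.
Valence configurations: Si²⁺ [Ne]3s², O²⁺ [He]2s²2p².
Approximate IE_3 values (kJ/mol): Na 6910, Si 3232, O 5300.
So the third ionization energies run Si < O < Na.

Si < O < Na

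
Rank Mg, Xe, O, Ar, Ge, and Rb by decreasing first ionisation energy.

Ar > O > Xe > Ge > Mg > Rb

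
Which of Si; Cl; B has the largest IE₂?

Consider each +1 ion: Si⁺ still has 3 valence electrons; Cl⁺ still has 6 valence electrons; B⁺ still has 2 valence electrons.
All are still removing valence electrons, so compare the +1 ions as you would atoms: IE_2 generally rises across a period (higher Z_eff) and falls down a group (larger shell), subject to the usual subshell exceptions.
Valence configurations: Si⁺ [Ne]3s²3p¹, Cl⁺ [Ne]3s²3p⁴, B⁺ [He]2s².
Approximate IE_2 values (kJ/mol): Si 1577, Cl 2298, B 2427.
Putting it together, IE_2: Si < Cl < B.

B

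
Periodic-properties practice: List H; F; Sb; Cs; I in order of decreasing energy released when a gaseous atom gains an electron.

Electron affinity generally becomes more exothermic across a period toward the halogens and less exothermic down a group.
Neither a single period nor a single group — weigh both effects.
H > Cs: they share group 1; the group trend gives H the larger value.
Sb > H: the two effects oppose for this pair; the across-period effect wins (103 vs 73 kJ/mol).
I > Sb: I lies to the right of Sb in period 5, so the across-period effect alone puts I higher.
F > I: F sits above I in group 17, so the down-group effect alone puts F higher.
Tabulated electron affinity (kJ/mol): H 73, F 328, Sb 103, I 295, Cs 46.
So from highest to lowest: F > I > Sb > H > Cs.

F > I > Sb > H > Cs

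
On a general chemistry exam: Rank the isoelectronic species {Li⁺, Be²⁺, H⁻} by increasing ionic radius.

Be²⁺ < Li⁺ < H⁻

All of these have 2 electrons, so size is governed by nuclear charge alone: the more protons, the stronger the pull on the same electron cloud, and the smaller the ion.
Nuclear charges: Be²⁺ (Z=4), Li⁺ (Z=3), H⁻ (Z=1).
Smallest to largest: Be²⁺ < Li⁺ < H⁻.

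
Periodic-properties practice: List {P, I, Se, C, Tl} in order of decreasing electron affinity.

I, Se, C, P, Tl

C is in period 2, group 14; P is in period 3, group 15; Se is in period 4, group 16; I is in period 5, group 17; Tl is in period 6, group 13.
EA tends to increase across a period and decrease down a group, though the pattern is less regular than for IE or radius.
Here both period and group differ, so the two effects have to be weighed against each other.
P > Tl: both effects reinforce here, so P is clearly the higher of the two.
C > P: period and group pull opposite ways; the down-group shift dominates (122 vs 72 kJ/mol).
Se > C: period and group pull opposite ways; the across-period shift dominates (195 vs 122 kJ/mol).
I > Se: period and group pull opposite ways; the across-period shift dominates (295 vs 195 kJ/mol).
Tabulated electron affinity (kJ/mol): C 122, P 72, Se 195, I 295, Tl 19.
So from highest to lowest: I > Se > C > P > Tl.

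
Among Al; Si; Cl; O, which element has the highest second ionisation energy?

O

The second ionization energy removes an electron from the +1 ion. For each element: Al⁺ still has 2 valence electrons; Si⁺ still has 3 valence electrons; Cl⁺ still has 6 valence electrons; O⁺ still has 5 valence electrons.
All are still removing valence electrons, so compare the +1 ions as you would atoms: IE_2 generally rises across a period (higher Z_eff) and falls down a group (larger shell), subject to the usual subshell exceptions.
Valence configurations: Al⁺ [Ne]3s², Si⁺ [Ne]3s²3p¹, Cl⁺ [Ne]3s²3p⁴, O⁺ [He]2s²2p³.
Si⁺ loses a lone 3p electron whereas Al⁺ must break into a filled 3s² pair, so IE_2(Al) > IE_2(Si) even though Si has the higher nuclear charge.
The numbers (kJ/mol): Al 1817, Si 1577, Cl 2298, O 3388.
Overall IE_2 order: Si < Al < Cl < O.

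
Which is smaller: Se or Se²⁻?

Forming Se²⁻ adds 2 electrons to Se. More electron–electron repulsion in the same shell, with unchanged nuclear charge, lets the cloud expand.
An anion is larger than its parent atom: Se²⁻ > Se.

Se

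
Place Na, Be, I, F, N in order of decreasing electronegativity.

F > N > I > Be > Na

Smaller atoms with higher effective nuclear charge are more electronegative.
Neither a single period nor a single group — weigh both effects.
Be > Na: both effects reinforce here, so Be is clearly the higher of the two.
I > Be: period and group pull opposite ways; the across-period shift dominates (2.66 vs 1.57).
N > I: the two effects oppose for this pair; the down-group effect wins (3.04 vs 2.66).
F > N: both are in period 2; the period trend gives F the larger value.
Tabulated electronegativity (Pauling): Be 1.57, N 3.04, F 3.98, Na 0.93, I 2.66.
So from highest to lowest: F > N > I > Be > Na.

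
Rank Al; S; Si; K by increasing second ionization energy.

Si < Al < S < K

Consider each +1 ion: Al⁺ still has 2 valence electrons; S⁺ still has 5 valence electrons; Si⁺ still has 3 valence electrons; K⁺ is the bare [Ar] core.
Pulling an electron out of a noble-gas core costs far more than removing a remaining valence electron, so K sits at the high end of IE_2.
Valence configurations: Al⁺ [Ne]3s², S⁺ [Ne]3s²3p³, Si⁺ [Ne]3s²3p¹.
Si⁺ loses a lone 3p electron whereas Al⁺ must break into a filled 3s² pair, so IE_2(Al) > IE_2(Si) even though Si has the higher nuclear charge.
The numbers (kJ/mol): Al 1817, S 2252, Si 1577, K 3052.
Overall IE_2 order: Si < Al < S < K.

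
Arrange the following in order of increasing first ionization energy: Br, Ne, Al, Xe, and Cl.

Al, Br, Xe, Cl, Ne

Ne is in period 2, group 18; Al is in period 3, group 13; Cl is in period 3, group 17; Br is in period 4, group 17; Xe is in period 5, group 18.
Removing the outermost electron gets harder across a period and easier down a group.
Neither a single period nor a single group — weigh both effects.
Br > Al: the two effects oppose for this pair; the across-period effect wins (1140 vs 578 kJ/mol).
Xe > Br: the two effects oppose for this pair; the across-period effect wins (1170 vs 1140 kJ/mol).
Cl > Xe: period and group pull opposite ways; the down-group shift dominates (1251 vs 1170 kJ/mol).
Ne > Cl: both effects reinforce here, so Ne is clearly the higher of the two.
For reference (kJ/mol): Ne 2081, Al 578, Cl 1251, Br 1140, Xe 1170.
So from lowest to highest: Al < Br < Xe < Cl < Ne.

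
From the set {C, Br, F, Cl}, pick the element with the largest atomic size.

C is in period 2, group 14; F is in period 2, group 17; Cl is in period 3, group 17; Br is in period 4, group 17.
Atomic radius shrinks across a period as nuclear charge pulls the same shell inward, and grows down a group as new shells are added.
Here both period and group differ, so the two effects have to be weighed against each other.
C > F: C lies to the left of F in period 2, so the across-period effect alone puts C larger.
Cl > C: period and group pull opposite ways; the down-group shift dominates (99 vs 75 pm).
Br > Cl: they share group 17; the group trend gives Br the larger value.
Tabulated atomic radius (pm): C 75, F 64, Cl 99, Br 114.
The largest atomic size among these belongs to Br.

Br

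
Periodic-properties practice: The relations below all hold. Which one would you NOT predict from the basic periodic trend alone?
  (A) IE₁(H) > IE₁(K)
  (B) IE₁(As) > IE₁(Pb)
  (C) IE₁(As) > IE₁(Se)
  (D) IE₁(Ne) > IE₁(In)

The general trend: first ionisation energy increases across a period and decreases down a group.
(A) H (period 1, group 1) vs K (period 4, group 1): the stated order agrees with the simple trend.
(B) As (period 4, group 15) vs Pb (period 6, group 14): the stated order agrees with the simple trend.
(C) As (period 4, group 15) vs Se (period 4, group 16): the stated order contradicts the simple trend.
(D) Ne (period 2, group 18) vs In (period 5, group 13): the stated order agrees with the simple trend.
The exception is (C): Se (4p⁴) ionizes more easily than half-filled As (4p³).

(C)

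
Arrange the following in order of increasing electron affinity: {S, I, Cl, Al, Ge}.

Al is in period 3, group 13; S is in period 3, group 16; Cl is in period 3, group 17; Ge is in period 4, group 14; I is in period 5, group 17.
Adding an electron releases more energy for atoms nearer the top right (short of the noble gases).
Here both period and group differ, so the two effects have to be weighed against each other.
Ge > Al: period and group pull opposite ways; the across-period shift dominates (119 vs 42 kJ/mol).
S > Ge: relative to Ge, both the across-period and down-group shifts push S's electron affinity up.
I > S: the two effects oppose for this pair; the across-period effect wins (295 vs 200 kJ/mol).
Cl > I: Cl sits above I in group 17, so the down-group effect alone puts Cl higher.
For reference (kJ/mol): Al 42, S 200, Cl 349, Ge 119, I 295.
So from lowest to highest: Al < Ge < S < I < Cl.

Al < Ge < S < I < Cl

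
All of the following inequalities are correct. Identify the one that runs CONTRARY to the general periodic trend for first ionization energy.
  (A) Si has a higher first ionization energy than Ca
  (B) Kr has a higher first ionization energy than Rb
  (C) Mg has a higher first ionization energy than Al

(C)

The general trend: first ionization energy increases across a period and decreases down a group.
(A) Si (period 3, group 14) vs Ca (period 4, group 2): the stated order agrees with the simple trend.
(B) Kr (period 4, group 18) vs Rb (period 5, group 1): the stated order agrees with the simple trend.
(C) Mg (period 3, group 2) vs Al (period 3, group 13): the stated order contradicts the simple trend.
The exception is (C): Al's single 3p electron is easier to remove than one from Mg's filled 3s².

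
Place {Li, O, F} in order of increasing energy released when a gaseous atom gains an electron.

Li, O, F

Li is in period 2, group 1; O is in period 2, group 16; F is in period 2, group 17.
Atoms with high Z_eff and room in the valence shell (especially the halogens) have the most exothermic electron affinities.
All lie in period 2, so electron affinity increases left to right.
So from lowest to highest: Li < O < F.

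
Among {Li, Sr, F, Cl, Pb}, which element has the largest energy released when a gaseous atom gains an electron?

Cl

Li is in period 2, group 1; F is in period 2, group 17; Cl is in period 3, group 17; Sr is in period 5, group 2; Pb is in period 6, group 14.
Atoms with high Z_eff and room in the valence shell (especially the halogens) have the most exothermic electron affinities.
Here both period and group differ, so the two effects have to be weighed against each other.
Pb > Sr: period and group pull opposite ways; the across-period shift dominates (35 vs 5 kJ/mol).
Li > Pb: the two effects oppose for this pair; the down-group effect wins (60 vs 35 kJ/mol).
F > Li: both are in period 2; the period trend gives F the larger value.
Cl > F: this pair runs against the simple trend — see the exception note.
Note the exception: Cl has a higher electron affinity than F, contrary to the simple trend — F's small 2p subshell makes the incoming electron feel strong e⁻–e⁻ repulsion, so Cl actually releases more energy on gaining an electron.
Approximate values (kJ/mol): Li 60, F 328, Cl 349, Sr 5, Pb 35.
The largest energy released when a gaseous atom gains an electron among these belongs to Cl.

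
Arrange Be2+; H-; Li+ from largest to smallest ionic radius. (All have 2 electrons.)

All of these have 2 electrons, so size is governed by nuclear charge alone: the more protons, the stronger the pull on the same electron cloud, and the smaller the ion.
Nuclear charges: Be2+ (Z=4), Li+ (Z=3), H- (Z=1).
Largest to smallest: H- > Li+ > Be2+.

H- > Li+ > Be2+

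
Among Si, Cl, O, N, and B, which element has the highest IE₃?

The third ionization energy removes an electron from the +2 ion. For each element: Si²⁺ still has 2 valence electrons; Cl²⁺ still has 5 valence electrons; O²⁺ still has 4 valence electrons; N²⁺ still has 3 valence electrons; B²⁺ still has 1 valence electron.
All are still removing valence electrons, so compare the +2 ions as you would atoms: IE_3 generally rises across a period (higher Z_eff) and falls down a group (larger shell), subject to the usual subshell exceptions.
Valence configurations: Si²⁺ [Ne]3s², Cl²⁺ [Ne]3s²3p³, O²⁺ [He]2s²2p², N²⁺ [He]2s²2p¹, B²⁺ [He]2s¹.
Tabulated IE_3 (kJ/mol): Si 3232, Cl 3822, O 5300, N 4578, B 3660.
So the third ionization energies run Si < B < Cl < N < O.

O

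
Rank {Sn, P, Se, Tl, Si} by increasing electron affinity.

Tl < P < Sn < Si < Se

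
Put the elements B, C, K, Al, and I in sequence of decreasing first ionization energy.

C, I, B, Al, K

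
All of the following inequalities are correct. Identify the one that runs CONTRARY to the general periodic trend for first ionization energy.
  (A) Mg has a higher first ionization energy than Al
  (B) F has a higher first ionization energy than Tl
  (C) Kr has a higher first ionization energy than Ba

The general trend: first ionization energy increases across a period and decreases down a group.
(A) Mg (period 3, group 2) vs Al (period 3, group 13): the stated order contradicts the simple trend.
(B) F (period 2, group 17) vs Tl (period 6, group 13): the stated order agrees with the simple trend.
(C) Kr (period 4, group 18) vs Ba (period 6, group 2): the stated order agrees with the simple trend.
The exception is (A): Al's single 3p electron is easier to remove than one from Mg's filled 3s².

(A)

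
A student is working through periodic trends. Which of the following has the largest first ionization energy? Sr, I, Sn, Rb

I

Rb is in period 5, group 1; Sr is in period 5, group 2; Sn is in period 5, group 14; I is in period 5, group 17.
Across a period the outer electron is held more tightly (higher IE₁); down a group it sits in a higher shell, more shielded, and comes off more easily.
All lie in period 5, so first ionization energy increases left to right.
The largest first ionization energy among these belongs to I.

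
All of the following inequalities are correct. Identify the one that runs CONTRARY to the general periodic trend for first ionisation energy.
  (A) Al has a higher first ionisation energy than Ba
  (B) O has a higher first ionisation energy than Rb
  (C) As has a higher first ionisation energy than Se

The general trend: first ionisation energy increases across a period and decreases down a group.
(A) Al (period 3, group 13) vs Ba (period 6, group 2): the stated order agrees with the simple trend.
(B) O (period 2, group 16) vs Rb (period 5, group 1): the stated order agrees with the simple trend.
(C) As (period 4, group 15) vs Se (period 4, group 16): the stated order contradicts the simple trend.
The exception is (C): Se (4p⁴) ionizes more easily than half-filled As (4p³).

(C)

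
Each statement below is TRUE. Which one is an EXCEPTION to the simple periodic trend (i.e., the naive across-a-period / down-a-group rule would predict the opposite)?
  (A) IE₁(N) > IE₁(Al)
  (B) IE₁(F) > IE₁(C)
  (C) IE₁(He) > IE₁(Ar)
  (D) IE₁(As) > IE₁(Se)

(D)

The general trend: IE₁ increases across a period and decreases down a group.
(A) N (period 2, group 15) vs Al (period 3, group 13): the stated order agrees with the simple trend.
(B) F (period 2, group 17) vs C (period 2, group 14): the stated order agrees with the simple trend.
(C) He (period 1, group 18) vs Ar (period 3, group 18): the stated order agrees with the simple trend.
(D) As (period 4, group 15) vs Se (period 4, group 16): the stated order contradicts the simple trend.
The exception is (D): Se (4p⁴) ionizes more easily than half-filled As (4p³).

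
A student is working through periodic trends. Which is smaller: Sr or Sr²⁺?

Forming Sr²⁺ removes 2 electrons from Sr. Fewer electrons for the same nuclear charge means less shielding and a higher Z_eff on the remaining electrons, and for main-group metals the entire outer shell is lost.
A cation is smaller than its parent atom: Sr²⁺ < Sr.

Sr²⁺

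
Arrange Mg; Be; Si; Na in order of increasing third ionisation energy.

IE_3 is the cost of taking one more electron from the +2 cation: Mg²⁺ is the bare [Ne] core; Be²⁺ is the bare [He] core; Si²⁺ still has 2 valence electrons; Na²⁺ is already 1 electron into the core.
Core electrons are held far more tightly than valence electrons, so Na, Mg and Be top the IE_3 order.
The numbers (kJ/mol): Mg 7733, Be 14849, Si 3232, Na 6910.
Overall IE_3 order: Si < Na < Mg < Be.

Si < Na < Mg < Be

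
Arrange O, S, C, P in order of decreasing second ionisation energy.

O > C > S > P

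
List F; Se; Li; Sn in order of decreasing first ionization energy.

F > Se > Sn > Li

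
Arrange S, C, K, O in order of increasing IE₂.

S < C < K < O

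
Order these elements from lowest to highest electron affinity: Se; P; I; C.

P, C, Se, I

C is in period 2, group 14; P is in period 3, group 15; Se is in period 4, group 16; I is in period 5, group 17.
Electron affinity generally becomes more exothermic across a period toward the halogens and less exothermic down a group.
These sit on a diagonal, where the across-period and down-group effects partly cancel.
C > P: period and group pull opposite ways; the down-group shift dominates (122 vs 72 kJ/mol).
Se > C: the two effects oppose for this pair; the across-period effect wins (195 vs 122 kJ/mol).
I > Se: period and group pull opposite ways; the across-period shift dominates (295 vs 195 kJ/mol).
Approximate values (kJ/mol): C 122, P 72, Se 195, I 295.
So from lowest to highest: P < C < Se < I.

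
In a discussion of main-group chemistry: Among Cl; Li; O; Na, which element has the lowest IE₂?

The second ionization energy removes an electron from the +1 ion. For each element: Cl⁺ still has 6 valence electrons; Li⁺ is the bare [He] core; O⁺ still has 5 valence electrons; Na⁺ is the bare [Ne] core.
Pulling an electron out of a noble-gas core costs far more than removing a remaining valence electron, so Na and Li sit at the high end of IE_2.
Valence configurations: Cl⁺ [Ne]3s²3p⁴, O⁺ [He]2s²2p³.
Approximate IE_2 values (kJ/mol): Cl 2298, Li 7298, O 3388, Na 4562.
Hence IE_2: Cl < O < Na < Li.

Cl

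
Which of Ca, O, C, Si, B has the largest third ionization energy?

Consider each +2 ion: Ca²⁺ is the bare [Ar] core; O²⁺ still has 4 valence electrons; C²⁺ still has 2 valence electrons; Si²⁺ still has 2 valence electrons; B²⁺ still has 1 valence electron.
Usually core removal costs more than valence removal, but here the competition is close: a tightly held n=2 valence electron can cost more to remove than an n=3 core electron, so the actual values have to decide it.
Valence configurations: O²⁺ [He]2s²2p², C²⁺ [He]2s², Si²⁺ [Ne]3s², B²⁺ [He]2s¹.
Tabulated IE_3 (kJ/mol): Ca 4912, O 5300, C 4620, Si 3232, B 3660.
Hence IE_3: Si < B < C < Ca < O.

O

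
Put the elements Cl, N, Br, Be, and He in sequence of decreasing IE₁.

Removing the outermost electron gets harder across a period and easier down a group.
These span different periods and groups, so the two trends combine.
Br > Be: the two effects oppose for this pair; the across-period effect wins (1140 vs 900 kJ/mol).
Cl > Br: they share group 17; the group trend gives Cl the larger value.
N > Cl: the two effects oppose for this pair; the down-group effect wins (1402 vs 1251 kJ/mol).
He > N: both effects reinforce here, so He is clearly the higher of the two.
Tabulated first ionization energy (kJ/mol): He 2372, Be 900, N 1402, Cl 1251, Br 1140.
So from highest to lowest: He > N > Cl > Br > Be.

He > N > Cl > Br > Be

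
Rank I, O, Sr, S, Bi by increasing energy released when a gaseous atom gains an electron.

Sr < Bi < O < S < I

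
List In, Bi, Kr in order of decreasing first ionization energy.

Kr, Bi, In

Kr is in period 4, group 18; In is in period 5, group 13; Bi is in period 6, group 15.
Removing the outermost electron gets harder across a period and easier down a group.
Here both period and group differ, so the two effects have to be weighed against each other.
Bi > In: period and group pull opposite ways; the across-period shift dominates (703 vs 558 kJ/mol).
Kr > Bi: both effects reinforce here, so Kr is clearly the higher of the two.
For reference (kJ/mol): Kr 1351, In 558, Bi 703.
So from highest to lowest: Kr > Bi > In.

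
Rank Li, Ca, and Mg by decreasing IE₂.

Li > Mg > Ca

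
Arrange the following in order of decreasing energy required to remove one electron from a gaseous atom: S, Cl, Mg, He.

He is in period 1, group 18; Mg is in period 3, group 2; S is in period 3, group 16; Cl is in period 3, group 17.
Across a period the outer electron is held more tightly (higher IE₁); down a group it sits in a higher shell, more shielded, and comes off more easily.
Here both period and group differ, so the two effects have to be weighed against each other.
S > Mg: both are in period 3; the period trend gives S the larger value.
Cl > S: Cl lies to the right of S in period 3, so the across-period effect alone puts Cl higher.
He > Cl: relative to Cl, both the across-period and down-group shifts push He's first ionization energy up.
Tabulated first ionization energy (kJ/mol): He 2372, Mg 738, S 1000, Cl 1251.
So from highest to lowest: He > Cl > S > Mg.

He > Cl > S > Mg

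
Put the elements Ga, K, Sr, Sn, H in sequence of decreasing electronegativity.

H is in period 1, group 1; K is in period 4, group 1; Ga is in period 4, group 13; Sr is in period 5, group 2; Sn is in period 5, group 14.
Electronegativity increases across a period and decreases down a group, tracking effective nuclear charge and atomic size.
These span different periods and groups, so the two trends combine.
Sr > K: period and group pull opposite ways; the across-period shift dominates (0.95 vs 0.82).
Ga > Sr: relative to Sr, both the across-period and down-group shifts push Ga's electronegativity up.
Sn > Ga: the two effects oppose for this pair; the across-period effect wins (1.96 vs 1.81).
H > Sn: the two effects oppose for this pair; the down-group effect wins (2.20 vs 1.96).
Approximate values (Pauling): H 2.20, K 0.82, Ga 1.81, Sr 0.95, Sn 1.96.
So from highest to lowest: H > Sn > Ga > Sr > K.

H > Sn > Ga > Sr > K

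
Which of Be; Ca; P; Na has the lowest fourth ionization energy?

The fourth ionization energy removes an electron from the +3 ion. For each element: Be³⁺ is already 1 electron into the core; Ca³⁺ is already 1 electron into the core; P³⁺ still has 2 valence electrons; Na³⁺ is already 2 electrons into the core.
Pulling an electron out of a noble-gas core costs far more than removing a remaining valence electron, so Ca, Na and Be sit at the high end of IE_4.
The numbers (kJ/mol): Be 21007, Ca 6491, P 4964, Na 9543.
Putting it together, IE_4: P < Ca < Na < Be.

P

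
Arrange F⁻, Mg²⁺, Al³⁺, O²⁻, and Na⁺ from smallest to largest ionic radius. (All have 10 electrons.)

Al³⁺, Mg²⁺, Na⁺, F⁻, O²⁻

All of these have 10 electrons, so size is governed by nuclear charge alone: the more protons, the stronger the pull on the same electron cloud, and the smaller the ion.
Nuclear charges: Al³⁺ (Z=13), Mg²⁺ (Z=12), Na⁺ (Z=11), F⁻ (Z=9), O²⁻ (Z=8).
Smallest to largest: Al³⁺ < Mg²⁺ < Na⁺ < F⁻ < O²⁻.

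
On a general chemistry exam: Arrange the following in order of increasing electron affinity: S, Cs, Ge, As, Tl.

S is in period 3, group 16; Ge is in period 4, group 14; As is in period 4, group 15; Cs is in period 6, group 1; Tl is in period 6, group 13.
EA tends to increase across a period and decrease down a group, though the pattern is less regular than for IE or radius.
These span different periods and groups, so the two trends combine.
Cs > Tl: this pair runs against the simple trend — see the exception note.
As > Cs: relative to Cs, both the across-period and down-group shifts push As's electron affinity up.
Ge > As: this pair runs against the simple trend — see the exception note.
S > Ge: both effects reinforce here, so S is clearly the higher of the two.
Note the exception: Cs has a higher electron affinity than Tl, contrary to the simple trend — Tl's ns²np¹ configuration gives only a small electron affinity — the sparsely filled np subshell binds an added electron weakly.
Note the exception: Ge has a higher electron affinity than As, contrary to the simple trend — adding an electron to As's half-filled 4p³ is unfavourable, so Ge (4p²) has the more exothermic EA.
Approximate values (kJ/mol): S 200, Ge 119, As 78, Cs 46, Tl 19.
So from lowest to highest: Tl < Cs < As < Ge < S.

Tl < Cs < As < Ge < S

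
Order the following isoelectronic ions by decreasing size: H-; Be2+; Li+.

H-, Li+, Be2+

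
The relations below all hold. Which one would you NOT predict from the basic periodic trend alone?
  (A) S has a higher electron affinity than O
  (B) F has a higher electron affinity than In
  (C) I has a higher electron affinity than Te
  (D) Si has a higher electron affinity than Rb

(A)

The general trend: electron affinity increases across a period and decreases down a group.
(A) S (period 3, group 16) vs O (period 2, group 16): the stated order contradicts the simple trend.
(B) F (period 2, group 17) vs In (period 5, group 13): the stated order agrees with the simple trend.
(C) I (period 5, group 17) vs Te (period 5, group 16): the stated order agrees with the simple trend.
(D) Si (period 3, group 14) vs Rb (period 5, group 1): the stated order agrees with the simple trend.
The exception is (A): the compact 2p subshell of O repels the added electron more than S's larger 3p does.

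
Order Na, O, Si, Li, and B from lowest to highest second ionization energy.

The second ionization energy removes an electron from the +1 ion. For each element: Na⁺ is the bare [Ne] core; O⁺ still has 5 valence electrons; Si⁺ still has 3 valence electrons; Li⁺ is the bare [He] core; B⁺ still has 2 valence electrons.
Pulling an electron out of a noble-gas core costs far more than removing a remaining valence electron, so Na and Li sit at the high end of IE_2.
Valence configurations: O⁺ [He]2s²2p³, Si⁺ [Ne]3s²3p¹, B⁺ [He]2s².
The numbers (kJ/mol): Na 4562, O 3388, Si 1577, Li 7298, B 2427.
Overall IE_2 order: Si < B < O < Na < Li.

Si, B, O, Na, Li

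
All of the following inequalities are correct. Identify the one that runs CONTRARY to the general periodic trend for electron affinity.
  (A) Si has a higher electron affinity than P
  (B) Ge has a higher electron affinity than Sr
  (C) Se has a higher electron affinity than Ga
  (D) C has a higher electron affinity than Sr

The general trend: electron affinity increases across a period and decreases down a group.
(A) Si (period 3, group 14) vs P (period 3, group 15): the stated order contradicts the simple trend.
(B) Ge (period 4, group 14) vs Sr (period 5, group 2): the stated order agrees with the simple trend.
(C) Se (period 4, group 16) vs Ga (period 4, group 13): the stated order agrees with the simple trend.
(D) C (period 2, group 14) vs Sr (period 5, group 2): the stated order agrees with the simple trend.
The exception is (A): adding an electron to P's half-filled 3p³ is unfavourable, so Si (3p²) has the more exothermic EA.

(A)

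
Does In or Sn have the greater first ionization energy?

Sn

In is in period 5, group 13; Sn is in period 5, group 14.
Across a period the outer electron is held more tightly (higher IE₁); down a group it sits in a higher shell, more shielded, and comes off more easily.
All lie in period 5, so first ionization energy increases left to right.
So Sn has the greater first ionization energy (Sn > In).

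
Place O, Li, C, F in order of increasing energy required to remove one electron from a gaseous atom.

Li is in period 2, group 1; C is in period 2, group 14; O is in period 2, group 16; F is in period 2, group 17.
Across a period the outer electron is held more tightly (higher IE₁); down a group it sits in a higher shell, more shielded, and comes off more easily.
All lie in period 2, so first ionization energy increases left to right.
So from lowest to highest: Li < C < O < F.

Li < C < O < F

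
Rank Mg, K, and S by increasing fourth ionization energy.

After 3 electrons have been removed, what remains? Mg³⁺ is already 1 electron into the core; K³⁺ is already 2 electrons into the core; S³⁺ still has 3 valence electrons.
Core electrons are held far more tightly than valence electrons, so K and Mg top the IE_4 order.
Tabulated IE_4 (kJ/mol): Mg 10543, K 5877, S 4556.
Overall IE_4 order: S < K < Mg.

S < K < Mg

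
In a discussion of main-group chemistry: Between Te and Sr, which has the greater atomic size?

Moving right in a period, electrons are added to the same shell under a stronger nuclear pull, so atoms get smaller; moving down, a new shell is opened and atoms get larger.
All lie in period 5, so atomic radius increases right to left.
So Sr has the greater atomic size (Sr > Te).

Sr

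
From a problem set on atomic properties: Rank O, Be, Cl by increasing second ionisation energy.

Be < Cl < O

Consider each +1 ion: O⁺ still has 5 valence electrons; Be⁺ still has 1 valence electron; Cl⁺ still has 6 valence electrons.
All are still removing valence electrons, so compare the +1 ions as you would atoms: IE_2 generally rises across a period (higher Z_eff) and falls down a group (larger shell), subject to the usual subshell exceptions.
Valence configurations: O⁺ [He]2s²2p³, Be⁺ [He]2s¹, Cl⁺ [Ne]3s²3p⁴.
Approximate IE_2 values (kJ/mol): O 3388, Be 1757, Cl 2298.
Putting it together, IE_2: Be < Cl < O.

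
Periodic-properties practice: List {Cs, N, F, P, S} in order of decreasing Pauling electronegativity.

F > N > S > P > Cs

N is in period 2, group 15; F is in period 2, group 17; P is in period 3, group 15; S is in period 3, group 16; Cs is in period 6, group 1.
Electronegativity increases across a period and decreases down a group, tracking effective nuclear charge and atomic size.
Neither a single period nor a single group — weigh both effects.
P > Cs: both effects reinforce here, so P is clearly the higher of the two.
S > P: both are in period 3; the period trend gives S the larger value.
N > S: the two effects oppose for this pair; the down-group effect wins (3.04 vs 2.58).
F > N: both are in period 2; the period trend gives F the larger value.
For reference (Pauling): N 3.04, F 3.98, P 2.19, S 2.58, Cs 0.79.
So from highest to lowest: F > N > S > P > Cs.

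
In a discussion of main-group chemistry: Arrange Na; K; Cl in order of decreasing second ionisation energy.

Na, K, Cl

Consider each +1 ion: Na⁺ is the bare [Ne] core; K⁺ is the bare [Ar] core; Cl⁺ still has 6 valence electrons.
Pulling an electron out of a noble-gas core costs far more than removing a remaining valence electron, so K and Na sit at the high end of IE_2.
The numbers (kJ/mol): Na 4562, K 3052, Cl 2298.
Hence IE_2: Cl < K < Na.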